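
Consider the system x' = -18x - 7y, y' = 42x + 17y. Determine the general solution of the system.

Coefficient matrix A = [[-18, -7], [42, 17]].
Characteristic polynomial det(A - λI) = λ^2 + λ - 12 = 0.
Eigenvalues λ = 3, -4.
For λ=3: (A-λI) row 1 is [-21, -7], so an eigenvector is (1, -3).
For λ=-4: (A-λI) row 1 is [-14, -7], so an eigenvector is (-1, 2).
General solution: K_1e^(3t)(1,-3) + K_2e^(-4t)(-1,2).

x(t) = K_1e^(3t) - K_2e^(-4t), y(t) = -3K_1e^(3t) + 2K_2e^(-4t)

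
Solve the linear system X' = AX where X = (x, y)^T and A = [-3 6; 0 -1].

x(t) = c_1e^(-3t) + 3c_2e^(-t), y(t) = c_2e^(-t)

Coefficient matrix A = [[-3, 6], [0, -1]].
Characteristic polynomial det(A - λI) = λ^2 + 4λ + 3 = 0.
Eigenvalues λ = -3, -1.
For λ=-3: (A-λI) row 1 is [0, 6], so an eigenvector is (1, 0).
For λ=-1: (A-λI) row 1 is [-2, 6], so an eigenvector is (3, 1).
General solution: c_1e^(-3t)(1,0) + c_2e^(-t)(3,1).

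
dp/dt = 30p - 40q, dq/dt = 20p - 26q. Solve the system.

p(t) = -K_1e^(2t)sin(4t) - 3K_1e^(2t)cos(4t) - 3K_2e^(2t)sin(4t) + K_2e^(2t)cos(4t), q(t) = -K_1e^(2t)sin(4t) - 2K_1e^(2t)cos(4t) - 2K_2e^(2t)sin(4t) + K_2e^(2t)cos(4t)

Coefficient matrix A = [[30, -40], [20, -26]].
Characteristic polynomial det(A - λI) = λ^2 - 4λ + 20 = 0.
Eigenvalues λ = 2 ± 4i (complex conjugate pair).
For λ=2+4i: an eigenvector is (-3,-2) - i(-1,-1) = (-3 + i, -2 + i).
A real fundamental pair from Re and Im of e^((2+4i)t)v: X_1 = e^(2t)(cos(4t)·(-3,-2) + sin(4t)·(-1,-1)), X_2 = e^(2t)(sin(4t)·(-3,-2) - cos(4t)·(-1,-1)).
General solution: K_1X_1 + K_2X_2.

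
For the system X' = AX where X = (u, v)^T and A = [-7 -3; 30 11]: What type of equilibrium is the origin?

A = [[-7,-3],[30,11]]; det(A-λI) = λ^2 - 4λ + 13.
λ = 2 ± 3i: positive real part.

unstable spiral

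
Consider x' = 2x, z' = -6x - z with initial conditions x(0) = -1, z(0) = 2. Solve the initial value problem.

x(t) = -e^(2t), z(t) = 2e^(2t)

Coefficient matrix A = [[2, 0], [-6, -1]].
Characteristic polynomial det(A - λI) = λ^2 - λ - 2 = 0.
Eigenvalues λ = -1, 2.
For λ=-1: (A-λI) row 1 is [3, 0], so an eigenvector is (0, -1).
For λ=2: (A-λI) row 2 is [-6, -3], so an eigenvector is (1, -2).
General solution: C_1e^(-t)(0,-1) + C_2e^(2t)(1,-2).
Applying x(0)=-1, z(0)=2 gives C_1=0, C_2=-1.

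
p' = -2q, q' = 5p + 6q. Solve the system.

p(t) = -C_1e^(3t)sin(t) - C_1e^(3t)cos(t) - C_2e^(3t)sin(t) + C_2e^(3t)cos(t), q(t) = C_1e^(3t)sin(t) + 2C_1e^(3t)cos(t) + 2C_2e^(3t)sin(t) - C_2e^(3t)cos(t)

Coefficient matrix A = [[0, -2], [5, 6]].
Characteristic polynomial det(A - λI) = λ^2 - 6λ + 10 = 0.
Eigenvalues λ = 3 ± i (complex conjugate pair).
For λ=3+i: an eigenvector is (-1,2) - i(-1,1) = (-1 + i, 2 - i).
A real fundamental pair from Re and Im of e^((3+i)t)v: X_1 = e^(3t)(cos(t)·(-1,2) + sin(t)·(-1,1)), X_2 = e^(3t)(sin(t)·(-1,2) - cos(t)·(-1,1)).
General solution: C_1X_1 + C_2X_2.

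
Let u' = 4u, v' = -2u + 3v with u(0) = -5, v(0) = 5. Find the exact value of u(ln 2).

-80

A = [[4,0],[-2,3]]; eigenvalues λ = 4, 3.
Eigenvectors: (1,-2) for λ=4, (0,1) for λ=3.
From the initial condition, c_1 = -5, c_2 = -5.
u(ln 2) = (-5)(2^4)(1) + (-5)(2^3)(0) = -80.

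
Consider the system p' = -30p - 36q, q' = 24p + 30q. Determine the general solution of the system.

p(t) = -K_1e^(6t) + 3K_2e^(-6t), q(t) = K_1e^(6t) - 2K_2e^(-6t)

Coefficient matrix A = [[-30, -36], [24, 30]].
Characteristic polynomial det(A - λI) = λ^2 - 36 = 0.
Eigenvalues λ = 6, -6.
For λ=6: (A-λI) row 1 is [-36, -36], so an eigenvector is (-1, 1).
For λ=-6: (A-λI) row 1 is [-24, -36], so an eigenvector is (3, -2).
General solution: K_1e^(6t)(-1,1) + K_2e^(-6t)(3,-2).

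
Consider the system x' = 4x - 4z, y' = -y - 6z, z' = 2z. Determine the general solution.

Coefficient matrix A = [[4, 0, -4], [0, -1, -6], [0, 0, 2]].
det(A - λI) = 0 gives eigenvalues λ = 4, -1, 2.
For λ=4: eigenvector (1,0,0).
For λ=-1: eigenvector (0,1,0).
For λ=2: eigenvector (2,-2,1).
General solution: C_1e^(4t)(1,0,0) + C_2e^(-t)(0,1,0) + C_3e^(2t)(2,-2,1).

x(t) = C_1e^(4t) + 2C_3e^(2t), y(t) = C_2e^(-t) - 2C_3e^(2t), z(t) = C_3e^(2t)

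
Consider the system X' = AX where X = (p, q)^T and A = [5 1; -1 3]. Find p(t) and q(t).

p(t) = -c_1e^(4t) - c_2te^(4t) + 2c_2e^(4t), q(t) = c_1e^(4t) + c_2te^(4t) - 3c_2e^(4t)

Coefficient matrix A = [[5, 1], [-1, 3]].
Characteristic polynomial det(A - λI) = λ^2 - 8λ + 16 = 0.
Single eigenvalue λ = 4 with algebraic multiplicity 2.
Eigenvector v = (-1,1); generalized eigenvector w with (A-λI)w=v is (2,-3).
General solution: e^(4t)[c_1·v + c_2·(t·v + w)].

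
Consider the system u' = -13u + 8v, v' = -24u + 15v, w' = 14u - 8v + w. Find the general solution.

u(t) = -C_1e^(3t) - 2C_2e^(-t), v(t) = -2C_1e^(3t) - 3C_2e^(-t), w(t) = C_1e^(3t) + 2C_2e^(-t) + C_3e^(t)

Coefficient matrix A = [[-13, 8, 0], [-24, 15, 0], [14, -8, 1]].
det(A - λI) = 0 gives eigenvalues λ = 3, -1, 1.
For λ=3: eigenvector (-1,-2,1).
For λ=-1: eigenvector (-2,-3,2).
For λ=1: eigenvector (0,0,1).
General solution: C_1e^(3t)(-1,-2,1) + C_2e^(-t)(-2,-3,2) + C_3e^(t)(0,0,1).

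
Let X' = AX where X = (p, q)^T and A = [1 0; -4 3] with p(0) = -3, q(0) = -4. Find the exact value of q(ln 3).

36

A = [[1,0],[-4,3]]; eigenvalues λ = 3, 1.
Eigenvectors: (0,1) for λ=3, (-1,-2) for λ=1.
From the initial condition, c_1 = 2, c_2 = 3.
q(ln 3) = (2)(3^3)(1) + (3)(3^1)(-2) = 36.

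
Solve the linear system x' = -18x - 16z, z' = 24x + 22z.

Coefficient matrix A = [[-18, -16], [24, 22]].
Characteristic polynomial det(A - λI) = λ^2 - 4λ - 12 = 0.
Eigenvalues λ = 6, -2.
For λ=6: (A-λI) row 1 is [-24, -16], so an eigenvector is (-2, 3).
For λ=-2: (A-λI) row 1 is [-16, -16], so an eigenvector is (1, -1).
General solution: C_1e^(6t)(-2,3) + C_2e^(-2t)(1,-1).

x(t) = -2C_1e^(6t) + C_2e^(-2t), z(t) = 3C_1e^(6t) - C_2e^(-2t)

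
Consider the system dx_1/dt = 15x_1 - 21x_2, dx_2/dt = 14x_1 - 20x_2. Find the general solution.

x_1(t) = -3C_1e^(t) + C_2e^(-6t), x_2(t) = -2C_1e^(t) + C_2e^(-6t)

Coefficient matrix A = [[15, -21], [14, -20]].
Characteristic polynomial det(A - λI) = λ^2 + 5λ - 6 = 0.
Eigenvalues λ = 1, -6.
For λ=1: (A-λI) row 1 is [14, -21], so an eigenvector is (-3, -2).
For λ=-6: (A-λI) row 1 is [21, -21], so an eigenvector is (1, 1).
General solution: C_1e^(t)(-3,-2) + C_2e^(-6t)(1,1).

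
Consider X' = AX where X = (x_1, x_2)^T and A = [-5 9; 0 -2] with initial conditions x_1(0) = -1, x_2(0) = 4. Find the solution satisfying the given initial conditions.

Coefficient matrix A = [[-5, 9], [0, -2]].
Characteristic polynomial det(A - λI) = λ^2 + 7λ + 10 = 0.
Eigenvalues λ = -5, -2.
For λ=-5: (A-λI) row 1 is [0, 9], so an eigenvector is (-1, 0).
For λ=-2: (A-λI) row 1 is [-3, 9], so an eigenvector is (3, 1).
General solution: K_1e^(-5t)(-1,0) + K_2e^(-2t)(3,1).
Applying x_1(0)=-1, x_2(0)=4 gives K_1=13, K_2=4.

x_1(t) = 12e^(-2t) - 13e^(-5t), x_2(t) = 4e^(-2t)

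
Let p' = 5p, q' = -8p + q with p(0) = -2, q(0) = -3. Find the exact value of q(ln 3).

A = [[5,0],[-8,1]]; eigenvalues λ = 5, 1.
Eigenvectors: (-1,2) for λ=5, (0,-1) for λ=1.
From the initial condition, c_1 = 2, c_2 = 7.
q(ln 3) = (2)(3^5)(2) + (7)(3^1)(-1) = 951.

951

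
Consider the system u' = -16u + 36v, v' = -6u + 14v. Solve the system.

Coefficient matrix A = [[-16, 36], [-6, 14]].
Characteristic polynomial det(A - λI) = λ^2 + 2λ - 8 = 0.
Eigenvalues λ = 2, -4.
For λ=2: (A-λI) row 1 is [-18, 36], so an eigenvector is (-2, -1).
For λ=-4: (A-λI) row 1 is [-12, 36], so an eigenvector is (3, 1).
General solution: c_1e^(2t)(-2,-1) + c_2e^(-4t)(3,1).

u(t) = -2c_1e^(2t) + 3c_2e^(-4t), v(t) = -c_1e^(2t) + c_2e^(-4t)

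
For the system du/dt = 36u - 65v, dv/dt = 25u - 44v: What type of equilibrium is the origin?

stable spiral

A = [[36,-65],[25,-44]]; det(A-λI) = λ^2 + 8λ + 41.
λ = -4 ± 5i: negative real part.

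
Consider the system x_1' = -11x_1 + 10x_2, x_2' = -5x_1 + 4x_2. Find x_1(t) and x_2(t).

x_1(t) = -2K_1e^(-6t) + K_2e^(-t), x_2(t) = -K_1e^(-6t) + K_2e^(-t)

Coefficient matrix A = [[-11, 10], [-5, 4]].
Characteristic polynomial det(A - λI) = λ^2 + 7λ + 6 = 0.
Eigenvalues λ = -6, -1.
For λ=-6: (A-λI) row 1 is [-5, 10], so an eigenvector is (-2, -1).
For λ=-1: (A-λI) row 1 is [-10, 10], so an eigenvector is (1, 1).
General solution: K_1e^(-6t)(-2,-1) + K_2e^(-t)(1,1).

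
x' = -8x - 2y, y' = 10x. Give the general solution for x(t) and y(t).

x(t) = K_1e^(-4t)cos(2t) + K_2e^(-4t)sin(2t), y(t) = K_1e^(-4t)sin(2t) - 2K_1e^(-4t)cos(2t) - 2K_2e^(-4t)sin(2t) - K_2e^(-4t)cos(2t)

Coefficient matrix A = [[-8, -2], [10, 0]].
Characteristic polynomial det(A - λI) = λ^2 + 8λ + 20 = 0.
Eigenvalues λ = -4 ± 2i (complex conjugate pair).
For λ=-4+2i: an eigenvector is (1,-2) - i(0,1) = (1, -2 - i).
A real fundamental pair from Re and Im of e^((-4+2i)t)v: X_1 = e^(-4t)(cos(2t)·(1,-2) + sin(2t)·(0,1)), X_2 = e^(-4t)(sin(2t)·(1,-2) - cos(2t)·(0,1)).
General solution: K_1X_1 + K_2X_2.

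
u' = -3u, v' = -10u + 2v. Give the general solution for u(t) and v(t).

u(t) = c_2e^(-3t), v(t) = -c_1e^(2t) + 2c_2e^(-3t)

Coefficient matrix A = [[-3, 0], [-10, 2]].
Characteristic polynomial det(A - λI) = λ^2 + λ - 6 = 0.
Eigenvalues λ = 2, -3.
For λ=2: (A-λI) row 1 is [-5, 0], so an eigenvector is (0, -1).
For λ=-3: (A-λI) row 2 is [-10, 5], so an eigenvector is (1, 2).
General solution: c_1e^(2t)(0,-1) + c_2e^(-3t)(1,2).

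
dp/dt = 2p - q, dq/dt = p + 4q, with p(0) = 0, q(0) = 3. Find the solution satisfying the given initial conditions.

p(t) = -3te^(3t), q(t) = 3te^(3t) + 3e^(3t)

Coefficient matrix A = [[2, -1], [1, 4]].
Characteristic polynomial det(A - λI) = λ^2 - 6λ + 9 = 0.
Single eigenvalue λ = 3 with algebraic multiplicity 2.
Eigenvector v = (-1,1); generalized eigenvector w with (A-λI)w=v is (1,0).
General solution: e^(3t)[K_1·v + K_2·(t·v + w)].
Applying p(0)=0, q(0)=3 gives K_1=3, K_2=3.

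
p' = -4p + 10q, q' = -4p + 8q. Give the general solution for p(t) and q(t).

Coefficient matrix A = [[-4, 10], [-4, 8]].
Characteristic polynomial det(A - λI) = λ^2 - 4λ + 8 = 0.
Eigenvalues λ = 2 ± 2i (complex conjugate pair).
For λ=2+2i: an eigenvector is (1,1) - i(2,1) = (1 - 2i, 1 - i).
A real fundamental pair from Re and Im of e^((2+2i)t)v: X_1 = e^(2t)(cos(2t)·(1,1) + sin(2t)·(2,1)), X_2 = e^(2t)(sin(2t)·(1,1) - cos(2t)·(2,1)).
General solution: K_1X_1 + K_2X_2.

p(t) = 2K_1e^(2t)sin(2t) + K_1e^(2t)cos(2t) + K_2e^(2t)sin(2t) - 2K_2e^(2t)cos(2t), q(t) = K_1e^(2t)sin(2t) + K_1e^(2t)cos(2t) + K_2e^(2t)sin(2t) - K_2e^(2t)cos(2t)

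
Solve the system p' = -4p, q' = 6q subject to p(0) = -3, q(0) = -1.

Coefficient matrix A = [[-4, 0], [0, 6]].
Characteristic polynomial det(A - λI) = λ^2 - 2λ - 24 = 0.
Eigenvalues λ = 6, -4.
For λ=6: (A-λI) row 1 is [-10, 0], so an eigenvector is (0, -1).
For λ=-4: (A-λI) row 2 is [0, 10], so an eigenvector is (1, 0).
General solution: c_1e^(6t)(0,-1) + c_2e^(-4t)(1,0).
Applying p(0)=-3, q(0)=-1 gives c_1=1, c_2=-3.

p(t) = -3e^(-4t), q(t) = -e^(6t)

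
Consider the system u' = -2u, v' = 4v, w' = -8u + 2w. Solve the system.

u(t) = C_2e^(-2t), v(t) = C_1e^(4t), w(t) = 2C_2e^(-2t) + C_3e^(2t)

Coefficient matrix A = [[-2, 0, 0], [0, 4, 0], [-8, 0, 2]].
det(A - λI) = 0 gives eigenvalues λ = 4, -2, 2.
For λ=4: eigenvector (0,1,0).
For λ=-2: eigenvector (1,0,2).
For λ=2: eigenvector (0,0,1).
General solution: C_1e^(4t)(0,1,0) + C_2e^(-2t)(1,0,2) + C_3e^(2t)(0,0,1).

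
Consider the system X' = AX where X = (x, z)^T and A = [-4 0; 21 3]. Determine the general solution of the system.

x(t) = c_1e^(-4t), z(t) = -3c_1e^(-4t) + c_2e^(3t)

Coefficient matrix A = [[-4, 0], [21, 3]].
Characteristic polynomial det(A - λI) = λ^2 + λ - 12 = 0.
Eigenvalues λ = -4, 3.
For λ=-4: (A-λI) row 2 is [21, 7], so an eigenvector is (1, -3).
For λ=3: (A-λI) row 1 is [-7, 0], so an eigenvector is (0, 1).
General solution: c_1e^(-4t)(1,-3) + c_2e^(3t)(0,1).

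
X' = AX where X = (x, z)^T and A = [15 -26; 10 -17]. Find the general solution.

Coefficient matrix A = [[15, -26], [10, -17]].
Characteristic polynomial det(A - λI) = λ^2 + 2λ + 5 = 0.
Eigenvalues λ = -1 ± 2i (complex conjugate pair).
For λ=-1+2i: an eigenvector is (2,1) - i(3,2) = (2 - 3i, 1 - 2i).
A real fundamental pair from Re and Im of e^((-1+2i)t)v: X_1 = e^(-t)(cos(2t)·(2,1) + sin(2t)·(3,2)), X_2 = e^(-t)(sin(2t)·(2,1) - cos(2t)·(3,2)).
General solution: C_1X_1 + C_2X_2.

x(t) = 3C_1e^(-t)sin(2t) + 2C_1e^(-t)cos(2t) + 2C_2e^(-t)sin(2t) - 3C_2e^(-t)cos(2t), z(t) = 2C_1e^(-t)sin(2t) + C_1e^(-t)cos(2t) + C_2e^(-t)sin(2t) - 2C_2e^(-t)cos(2t)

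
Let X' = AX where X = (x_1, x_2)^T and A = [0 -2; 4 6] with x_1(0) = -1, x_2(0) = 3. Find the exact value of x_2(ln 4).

1008

A = [[0,-2],[4,6]]; eigenvalues λ = 2, 4.
Eigenvectors: (-1,1) for λ=2, (1,-2) for λ=4.
From the initial condition, c_1 = -1, c_2 = -2.
x_2(ln 4) = (-1)(4^2)(1) + (-2)(4^4)(-2) = 1008.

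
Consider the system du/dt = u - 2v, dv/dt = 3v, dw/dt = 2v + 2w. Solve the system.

Coefficient matrix A = [[1, -2, 0], [0, 3, 0], [0, 2, 2]].
det(A - λI) = 0 gives eigenvalues λ = 1, 2, 3.
For λ=1: eigenvector (1,0,0).
For λ=2: eigenvector (0,0,1).
For λ=3: eigenvector (-1,1,2).
General solution: K_1e^(t)(1,0,0) + K_2e^(2t)(0,0,1) + K_3e^(3t)(-1,1,2).

u(t) = K_1e^(t) - K_3e^(3t), v(t) = K_3e^(3t), w(t) = K_2e^(2t) + 2K_3e^(3t)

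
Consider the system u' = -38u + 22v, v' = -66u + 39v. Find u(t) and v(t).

u(t) = -2K_1e^(-5t) - K_2e^(6t), v(t) = -3K_1e^(-5t) - 2K_2e^(6t)

Coefficient matrix A = [[-38, 22], [-66, 39]].
Characteristic polynomial det(A - λI) = λ^2 - λ - 30 = 0.
Eigenvalues λ = -5, 6.
For λ=-5: (A-λI) row 1 is [-33, 22], so an eigenvector is (-2, -3).
For λ=6: (A-λI) row 1 is [-44, 22], so an eigenvector is (-1, -2).
General solution: K_1e^(-5t)(-2,-3) + K_2e^(6t)(-1,-2).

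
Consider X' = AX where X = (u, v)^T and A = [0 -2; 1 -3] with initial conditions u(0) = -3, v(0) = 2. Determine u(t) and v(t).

u(t) = -10e^(-t) + 7e^(-2t), v(t) = -5e^(-t) + 7e^(-2t)

Coefficient matrix A = [[0, -2], [1, -3]].
Characteristic polynomial det(A - λI) = λ^2 + 3λ + 2 = 0.
Eigenvalues λ = -2, -1.
For λ=-2: (A-λI) row 1 is [2, -2], so an eigenvector is (1, 1).
For λ=-1: (A-λI) row 1 is [1, -2], so an eigenvector is (-2, -1).
General solution: C_1e^(-2t)(1,1) + C_2e^(-t)(-2,-1).
Applying u(0)=-3, v(0)=2 gives C_1=7, C_2=5.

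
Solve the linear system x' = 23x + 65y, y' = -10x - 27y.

x(t) = -3c_1e^(-2t)sin(5t) + 2c_1e^(-2t)cos(5t) + 2c_2e^(-2t)sin(5t) + 3c_2e^(-2t)cos(5t), y(t) = c_1e^(-2t)sin(5t) - c_1e^(-2t)cos(5t) - c_2e^(-2t)sin(5t) - c_2e^(-2t)cos(5t)

Coefficient matrix A = [[23, 65], [-10, -27]].
Characteristic polynomial det(A - λI) = λ^2 + 4λ + 29 = 0.
Eigenvalues λ = -2 ± 5i (complex conjugate pair).
For λ=-2+5i: an eigenvector is (2,-1) - i(-3,1) = (2 + 3i, -1 - i).
A real fundamental pair from Re and Im of e^((-2+5i)t)v: X_1 = e^(-2t)(cos(5t)·(2,-1) + sin(5t)·(-3,1)), X_2 = e^(-2t)(sin(5t)·(2,-1) - cos(5t)·(-3,1)).
General solution: c_1X_1 + c_2X_2.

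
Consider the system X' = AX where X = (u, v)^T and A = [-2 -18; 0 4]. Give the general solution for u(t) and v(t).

u(t) = K_1e^(-2t) - 3K_2e^(4t), v(t) = K_2e^(4t)

Coefficient matrix A = [[-2, -18], [0, 4]].
Characteristic polynomial det(A - λI) = λ^2 - 2λ - 8 = 0.
Eigenvalues λ = -2, 4.
For λ=-2: (A-λI) row 1 is [0, -18], so an eigenvector is (1, 0).
For λ=4: (A-λI) row 1 is [-6, -18], so an eigenvector is (-3, 1).
General solution: K_1e^(-2t)(1,0) + K_2e^(4t)(-3,1).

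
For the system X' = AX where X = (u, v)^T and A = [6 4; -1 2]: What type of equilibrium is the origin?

unstable improper node

A = [[6,4],[-1,2]]; det(A-λI) = λ^2 - 8λ + 16.
repeated λ = 4 with a single eigenvector.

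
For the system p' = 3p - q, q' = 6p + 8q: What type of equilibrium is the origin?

A = [[3,-1],[6,8]]; det(A-λI) = λ^2 - 11λ + 30.
λ = 6, 5: both positive.

unstable node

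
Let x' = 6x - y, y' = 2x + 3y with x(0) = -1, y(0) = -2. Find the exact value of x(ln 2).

-16

A = [[6,-1],[2,3]]; eigenvalues λ = 4, 5.
Eigenvectors: (-1,-2) for λ=4, (-1,-1) for λ=5.
From the initial condition, c_1 = 1, c_2 = 0.
x(ln 2) = (1)(2^4)(-1) + (0)(2^5)(-1) = -16.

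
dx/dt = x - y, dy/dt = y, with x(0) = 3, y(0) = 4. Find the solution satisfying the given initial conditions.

x(t) = -4te^(t) + 3e^(t), y(t) = 4e^(t)

Coefficient matrix A = [[1, -1], [0, 1]].
Characteristic polynomial det(A - λI) = λ^2 - 2λ + 1 = 0.
Single eigenvalue λ = 1 with algebraic multiplicity 2.
Eigenvector v = (-1,0); generalized eigenvector w with (A-λI)w=v is (-2,1).
General solution: e^(t)[C_1·v + C_2·(t·v + w)].
Applying x(0)=3, y(0)=4 gives C_1=-11, C_2=4.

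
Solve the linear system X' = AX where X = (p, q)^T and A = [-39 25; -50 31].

p(t) = 2c_1e^(-4t)sin(5t) - c_1e^(-4t)cos(5t) - c_2e^(-4t)sin(5t) - 2c_2e^(-4t)cos(5t), q(t) = 3c_1e^(-4t)sin(5t) - c_1e^(-4t)cos(5t) - c_2e^(-4t)sin(5t) - 3c_2e^(-4t)cos(5t)

Coefficient matrix A = [[-39, 25], [-50, 31]].
Characteristic polynomial det(A - λI) = λ^2 + 8λ + 41 = 0.
Eigenvalues λ = -4 ± 5i (complex conjugate pair).
For λ=-4+5i: an eigenvector is (-1,-1) - i(2,3) = (-1 - 2i, -1 - 3i).
A real fundamental pair from Re and Im of e^((-4+5i)t)v: X_1 = e^(-4t)(cos(5t)·(-1,-1) + sin(5t)·(2,3)), X_2 = e^(-4t)(sin(5t)·(-1,-1) - cos(5t)·(2,3)).
General solution: c_1X_1 + c_2X_2.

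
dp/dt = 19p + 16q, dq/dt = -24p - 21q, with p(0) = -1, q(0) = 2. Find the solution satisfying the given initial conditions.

p(t) = e^(3t) - 2e^(-5t), q(t) = -e^(3t) + 3e^(-5t)

Coefficient matrix A = [[19, 16], [-24, -21]].
Characteristic polynomial det(A - λI) = λ^2 + 2λ - 15 = 0.
Eigenvalues λ = 3, -5.
For λ=3: (A-λI) row 1 is [16, 16], so an eigenvector is (-1, 1).
For λ=-5: (A-λI) row 1 is [24, 16], so an eigenvector is (2, -3).
General solution: c_1e^(3t)(-1,1) + c_2e^(-5t)(2,-3).
Applying p(0)=-1, q(0)=2 gives c_1=-1, c_2=-1.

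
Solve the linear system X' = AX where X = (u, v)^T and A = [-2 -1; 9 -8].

u(t) = -c_1e^(-5t) - c_2te^(-5t) - c_2e^(-5t), v(t) = -3c_1e^(-5t) - 3c_2te^(-5t) - 2c_2e^(-5t)

Coefficient matrix A = [[-2, -1], [9, -8]].
Characteristic polynomial det(A - λI) = λ^2 + 10λ + 25 = 0.
Single eigenvalue λ = -5 with algebraic multiplicity 2.
Eigenvector v = (-1,-3); generalized eigenvector w with (A-λI)w=v is (-1,-2).
General solution: e^(-5t)[c_1·v + c_2·(t·v + w)].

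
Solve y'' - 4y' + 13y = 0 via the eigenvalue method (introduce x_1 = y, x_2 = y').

y(t) = C_1e^(2t)cos(3t) + C_2e^(2t)sin(3t)

Let x_1 = y, x_2 = y'. Then x_1' = x_2 and x_2' = -13x_1 + 4x_2.
A = [[0,1],[-13,4]]; det(A-λI) = λ^2 - 4λ + 13.
Eigenvalues λ = 2 ± 3i.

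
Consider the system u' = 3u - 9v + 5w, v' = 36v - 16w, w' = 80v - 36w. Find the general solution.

Coefficient matrix A = [[3, -9, 5], [0, 36, -16], [0, 80, -36]].
det(A - λI) = 0 gives eigenvalues λ = 3, 4, -4.
For λ=3: eigenvector (1,0,0).
For λ=4: eigenvector (1,1,2).
For λ=-4: eigenvector (-1,2,5).
General solution: C_1e^(3t)(1,0,0) + C_2e^(4t)(1,1,2) + C_3e^(-4t)(-1,2,5).

u(t) = C_1e^(3t) + C_2e^(4t) - C_3e^(-4t), v(t) = C_2e^(4t) + 2C_3e^(-4t), w(t) = 2C_2e^(4t) + 5C_3e^(-4t)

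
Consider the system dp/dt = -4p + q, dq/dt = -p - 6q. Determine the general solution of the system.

Coefficient matrix A = [[-4, 1], [-1, -6]].
Characteristic polynomial det(A - λI) = λ^2 + 10λ + 25 = 0.
Single eigenvalue λ = -5 with algebraic multiplicity 2.
Eigenvector v = (-1,1); generalized eigenvector w with (A-λI)w=v is (-3,2).
General solution: e^(-5t)[c_1·v + c_2·(t·v + w)].

p(t) = -c_1e^(-5t) - c_2te^(-5t) - 3c_2e^(-5t), q(t) = c_1e^(-5t) + c_2te^(-5t) + 2c_2e^(-5t)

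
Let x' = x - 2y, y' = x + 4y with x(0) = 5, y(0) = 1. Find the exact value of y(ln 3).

135

A = [[1,-2],[1,4]]; eigenvalues λ = 3, 2.
Eigenvectors: (-1,1) for λ=3, (-2,1) for λ=2.
From the initial condition, c_1 = 7, c_2 = -6.
y(ln 3) = (7)(3^3)(1) + (-6)(3^2)(1) = 135.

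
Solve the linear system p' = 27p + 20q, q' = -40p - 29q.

Coefficient matrix A = [[27, 20], [-40, -29]].
Characteristic polynomial det(A - λI) = λ^2 + 2λ + 17 = 0.
Eigenvalues λ = -1 ± 4i (complex conjugate pair).
For λ=-1+4i: an eigenvector is (-1,1) - i(-2,3) = (-1 + 2i, 1 - 3i).
A real fundamental pair from Re and Im of e^((-1+4i)t)v: X_1 = e^(-t)(cos(4t)·(-1,1) + sin(4t)·(-2,3)), X_2 = e^(-t)(sin(4t)·(-1,1) - cos(4t)·(-2,3)).
General solution: c_1X_1 + c_2X_2.

p(t) = -2c_1e^(-t)sin(4t) - c_1e^(-t)cos(4t) - c_2e^(-t)sin(4t) + 2c_2e^(-t)cos(4t), q(t) = 3c_1e^(-t)sin(4t) + c_1e^(-t)cos(4t) + c_2e^(-t)sin(4t) - 3c_2e^(-t)cos(4t)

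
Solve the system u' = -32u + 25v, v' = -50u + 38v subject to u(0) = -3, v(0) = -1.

Coefficient matrix A = [[-32, 25], [-50, 38]].
Characteristic polynomial det(A - λI) = λ^2 - 6λ + 34 = 0.
Eigenvalues λ = 3 ± 5i (complex conjugate pair).
For λ=3+5i: an eigenvector is (1,1) - i(-2,-3) = (1 + 2i, 1 + 3i).
A real fundamental pair from Re and Im of e^((3+5i)t)v: X_1 = e^(3t)(cos(5t)·(1,1) + sin(5t)·(-2,-3)), X_2 = e^(3t)(sin(5t)·(1,1) - cos(5t)·(-2,-3)).
General solution: K_1X_1 + K_2X_2.
Applying u(0)=-3, v(0)=-1 gives K_1=-7, K_2=2.

u(t) = 16e^(3t)sin(5t) - 3e^(3t)cos(5t), v(t) = 23e^(3t)sin(5t) - e^(3t)cos(5t)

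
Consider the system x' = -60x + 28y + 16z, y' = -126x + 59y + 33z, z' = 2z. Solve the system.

Coefficient matrix A = [[-60, 28, 16], [-126, 59, 33], [0, 0, 2]].
det(A - λI) = 0 gives eigenvalues λ = -4, 2, 3.
For λ=-4: eigenvector (1,2,0).
For λ=2: eigenvector (-2,-5,1).
For λ=3: eigenvector (4,9,0).
General solution: C_1e^(-4t)(1,2,0) + C_2e^(2t)(-2,-5,1) + C_3e^(3t)(4,9,0).

x(t) = C_1e^(-4t) - 2C_2e^(2t) + 4C_3e^(3t), y(t) = 2C_1e^(-4t) - 5C_2e^(2t) + 9C_3e^(3t), z(t) = C_2e^(2t)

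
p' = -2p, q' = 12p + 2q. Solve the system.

p(t) = K_1e^(-2t), q(t) = -3K_1e^(-2t) + K_2e^(2t)

Coefficient matrix A = [[-2, 0], [12, 2]].
Characteristic polynomial det(A - λI) = λ^2 - 4 = 0.
Eigenvalues λ = -2, 2.
For λ=-2: (A-λI) row 2 is [12, 4], so an eigenvector is (1, -3).
For λ=2: (A-λI) row 1 is [-4, 0], so an eigenvector is (0, 1).
General solution: K_1e^(-2t)(1,-3) + K_2e^(2t)(0,1).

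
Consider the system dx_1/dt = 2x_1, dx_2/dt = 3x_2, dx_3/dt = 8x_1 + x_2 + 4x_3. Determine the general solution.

x_1(t) = c_1e^(2t), x_2(t) = -c_3e^(3t), x_3(t) = -4c_1e^(2t) + c_2e^(4t) + c_3e^(3t)

Coefficient matrix A = [[2, 0, 0], [0, 3, 0], [8, 1, 4]].
det(A - λI) = 0 gives eigenvalues λ = 2, 4, 3.
For λ=2: eigenvector (1,0,-4).
For λ=4: eigenvector (0,0,1).
For λ=3: eigenvector (0,-1,1).
General solution: c_1e^(2t)(1,0,-4) + c_2e^(4t)(0,0,1) + c_3e^(3t)(0,-1,1).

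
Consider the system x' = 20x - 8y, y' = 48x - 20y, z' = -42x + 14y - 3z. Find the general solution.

Coefficient matrix A = [[20, -8, 0], [48, -20, 0], [-42, 14, -3]].
det(A - λI) = 0 gives eigenvalues λ = 4, -4, -3.
For λ=4: eigenvector (1,2,-2).
For λ=-4: eigenvector (1,3,0).
For λ=-3: eigenvector (0,0,1).
General solution: C_1e^(4t)(1,2,-2) + C_2e^(-4t)(1,3,0) + C_3e^(-3t)(0,0,1).

x(t) = C_1e^(4t) + C_2e^(-4t), y(t) = 2C_1e^(4t) + 3C_2e^(-4t), z(t) = -2C_1e^(4t) + C_3e^(-3t)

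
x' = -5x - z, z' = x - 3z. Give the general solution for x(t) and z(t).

Coefficient matrix A = [[-5, -1], [1, -3]].
Characteristic polynomial det(A - λI) = λ^2 + 8λ + 16 = 0.
Single eigenvalue λ = -4 with algebraic multiplicity 2.
Eigenvector v = (-1,1); generalized eigenvector w with (A-λI)w=v is (2,-1).
General solution: e^(-4t)[c_1·v + c_2·(t·v + w)].

x(t) = -c_1e^(-4t) - c_2te^(-4t) + 2c_2e^(-4t), z(t) = c_1e^(-4t) + c_2te^(-4t) - c_2e^(-4t)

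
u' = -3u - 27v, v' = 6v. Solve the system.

u(t) = -3C_1e^(6t) - C_2e^(-3t), v(t) = C_1e^(6t)

Coefficient matrix A = [[-3, -27], [0, 6]].
Characteristic polynomial det(A - λI) = λ^2 - 3λ - 18 = 0.
Eigenvalues λ = 6, -3.
For λ=6: (A-λI) row 1 is [-9, -27], so an eigenvector is (-3, 1).
For λ=-3: (A-λI) row 1 is [0, -27], so an eigenvector is (-1, 0).
General solution: C_1e^(6t)(-3,1) + C_2e^(-3t)(-1,0).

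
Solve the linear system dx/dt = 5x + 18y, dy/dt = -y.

x(t) = -3c_1e^(-t) + c_2e^(5t), y(t) = c_1e^(-t)

Coefficient matrix A = [[5, 18], [0, -1]].
Characteristic polynomial det(A - λI) = λ^2 - 4λ - 5 = 0.
Eigenvalues λ = -1, 5.
For λ=-1: (A-λI) row 1 is [6, 18], so an eigenvector is (-3, 1).
For λ=5: (A-λI) row 1 is [0, 18], so an eigenvector is (1, 0).
General solution: c_1e^(-t)(-3,1) + c_2e^(5t)(1,0).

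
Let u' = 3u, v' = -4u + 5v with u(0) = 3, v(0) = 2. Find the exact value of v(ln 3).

-810

A = [[3,0],[-4,5]]; eigenvalues λ = 3, 5.
Eigenvectors: (1,2) for λ=3, (0,-1) for λ=5.
From the initial condition, c_1 = 3, c_2 = 4.
v(ln 3) = (3)(3^3)(2) + (4)(3^5)(-1) = -810.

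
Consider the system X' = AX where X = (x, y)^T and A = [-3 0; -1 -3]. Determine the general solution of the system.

Coefficient matrix A = [[-3, 0], [-1, -3]].
Characteristic polynomial det(A - λI) = λ^2 + 6λ + 9 = 0.
Single eigenvalue λ = -3 with algebraic multiplicity 2.
Eigenvector v = (0,1); generalized eigenvector w with (A-λI)w=v is (-1,1).
General solution: e^(-3t)[K_1·v + K_2·(t·v + w)].

x(t) = -K_2e^(-3t), y(t) = K_1e^(-3t) + K_2te^(-3t) + K_2e^(-3t)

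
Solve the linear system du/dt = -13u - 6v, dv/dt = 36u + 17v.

Coefficient matrix A = [[-13, -6], [36, 17]].
Characteristic polynomial det(A - λI) = λ^2 - 4λ - 5 = 0.
Eigenvalues λ = 5, -1.
For λ=5: (A-λI) row 1 is [-18, -6], so an eigenvector is (-1, 3).
For λ=-1: (A-λI) row 1 is [-12, -6], so an eigenvector is (1, -2).
General solution: C_1e^(5t)(-1,3) + C_2e^(-t)(1,-2).

u(t) = -C_1e^(5t) + C_2e^(-t), v(t) = 3C_1e^(5t) - 2C_2e^(-t)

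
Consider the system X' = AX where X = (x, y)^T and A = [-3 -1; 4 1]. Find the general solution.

Coefficient matrix A = [[-3, -1], [4, 1]].
Characteristic polynomial det(A - λI) = λ^2 + 2λ + 1 = 0.
Single eigenvalue λ = -1 with algebraic multiplicity 2.
Eigenvector v = (1,-2); generalized eigenvector w with (A-λI)w=v is (0,-1).
General solution: e^(-t)[C_1·v + C_2·(t·v + w)].

x(t) = C_1e^(-t) + C_2te^(-t), y(t) = -2C_1e^(-t) - 2C_2te^(-t) - C_2e^(-t)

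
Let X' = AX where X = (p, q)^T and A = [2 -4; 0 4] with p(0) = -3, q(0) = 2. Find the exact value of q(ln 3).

A = [[2,-4],[0,4]]; eigenvalues λ = 4, 2.
Eigenvectors: (-2,1) for λ=4, (-1,0) for λ=2.
From the initial condition, c_1 = 2, c_2 = -1.
q(ln 3) = (2)(3^4)(1) + (-1)(3^2)(0) = 162.

162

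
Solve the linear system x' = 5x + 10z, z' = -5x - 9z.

Coefficient matrix A = [[5, 10], [-5, -9]].
Characteristic polynomial det(A - λI) = λ^2 + 4λ + 5 = 0.
Eigenvalues λ = -2 ± i (complex conjugate pair).
For λ=-2+i: an eigenvector is (1,-1) - i(-3,2) = (1 + 3i, -1 - 2i).
A real fundamental pair from Re and Im of e^((-2+i)t)v: X_1 = e^(-2t)(cos(t)·(1,-1) + sin(t)·(-3,2)), X_2 = e^(-2t)(sin(t)·(1,-1) - cos(t)·(-3,2)).
General solution: C_1X_1 + C_2X_2.

x(t) = -3C_1e^(-2t)sin(t) + C_1e^(-2t)cos(t) + C_2e^(-2t)sin(t) + 3C_2e^(-2t)cos(t), z(t) = 2C_1e^(-2t)sin(t) - C_1e^(-2t)cos(t) - C_2e^(-2t)sin(t) - 2C_2e^(-2t)cos(t)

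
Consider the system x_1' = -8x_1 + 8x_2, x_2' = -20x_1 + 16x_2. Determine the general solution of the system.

Coefficient matrix A = [[-8, 8], [-20, 16]].
Characteristic polynomial det(A - λI) = λ^2 - 8λ + 32 = 0.
Eigenvalues λ = 4 ± 4i (complex conjugate pair).
For λ=4+4i: an eigenvector is (1,1) - i(-1,-2) = (1 + i, 1 + 2i).
A real fundamental pair from Re and Im of e^((4+4i)t)v: X_1 = e^(4t)(cos(4t)·(1,1) + sin(4t)·(-1,-2)), X_2 = e^(4t)(sin(4t)·(1,1) - cos(4t)·(-1,-2)).
General solution: C_1X_1 + C_2X_2.

x_1(t) = -C_1e^(4t)sin(4t) + C_1e^(4t)cos(4t) + C_2e^(4t)sin(4t) + C_2e^(4t)cos(4t), x_2(t) = -2C_1e^(4t)sin(4t) + C_1e^(4t)cos(4t) + C_2e^(4t)sin(4t) + 2C_2e^(4t)cos(4t)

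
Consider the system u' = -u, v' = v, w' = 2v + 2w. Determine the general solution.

u(t) = K_3e^(-t), v(t) = K_2e^(t), w(t) = K_1e^(2t) - 2K_2e^(t)

Coefficient matrix A = [[-1, 0, 0], [0, 1, 0], [0, 2, 2]].
det(A - λI) = 0 gives eigenvalues λ = 2, 1, -1.
For λ=2: eigenvector (0,0,1).
For λ=1: eigenvector (0,1,-2).
For λ=-1: eigenvector (1,0,0).
General solution: K_1e^(2t)(0,0,1) + K_2e^(t)(0,1,-2) + K_3e^(-t)(1,0,0).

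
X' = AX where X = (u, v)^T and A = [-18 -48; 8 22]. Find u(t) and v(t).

u(t) = -3c_1e^(-2t) + 2c_2e^(6t), v(t) = c_1e^(-2t) - c_2e^(6t)

Coefficient matrix A = [[-18, -48], [8, 22]].
Characteristic polynomial det(A - λI) = λ^2 - 4λ - 12 = 0.
Eigenvalues λ = -2, 6.
For λ=-2: (A-λI) row 1 is [-16, -48], so an eigenvector is (-3, 1).
For λ=6: (A-λI) row 1 is [-24, -48], so an eigenvector is (2, -1).
General solution: c_1e^(-2t)(-3,1) + c_2e^(6t)(2,-1).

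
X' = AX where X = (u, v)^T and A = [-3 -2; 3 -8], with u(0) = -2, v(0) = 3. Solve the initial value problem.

Coefficient matrix A = [[-3, -2], [3, -8]].
Characteristic polynomial det(A - λI) = λ^2 + 11λ + 30 = 0.
Eigenvalues λ = -5, -6.
For λ=-5: (A-λI) row 1 is [2, -2], so an eigenvector is (-1, -1).
For λ=-6: (A-λI) row 1 is [3, -2], so an eigenvector is (2, 3).
General solution: c_1e^(-5t)(-1,-1) + c_2e^(-6t)(2,3).
Applying u(0)=-2, v(0)=3 gives c_1=12, c_2=5.

u(t) = -12e^(-5t) + 10e^(-6t), v(t) = -12e^(-5t) + 15e^(-6t)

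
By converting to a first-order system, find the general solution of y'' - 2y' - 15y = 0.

y(t) = K_1e^(5t) + K_2e^(-3t)

Let x_1 = y, x_2 = y'. Then x_1' = x_2 and x_2' = 15x_1 + 2x_2.
A = [[0,1],[15,2]]; det(A-λI) = λ^2 - 2λ - 15.
Eigenvalues λ = 5, -3 with eigenvectors (1,5), (1,-3).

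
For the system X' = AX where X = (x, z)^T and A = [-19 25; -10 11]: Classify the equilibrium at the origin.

A = [[-19,25],[-10,11]]; det(A-λI) = λ^2 + 8λ + 41.
λ = -4 ± 5i: negative real part.

stable spiral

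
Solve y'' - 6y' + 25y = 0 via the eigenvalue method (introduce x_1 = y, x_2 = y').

y(t) = c_1e^(3t)cos(4t) + c_2e^(3t)sin(4t)

Let x_1 = y, x_2 = y'. Then x_1' = x_2 and x_2' = -25x_1 + 6x_2.
A = [[0,1],[-25,6]]; det(A-λI) = λ^2 - 6λ + 25.
Eigenvalues λ = 3 ± 4i.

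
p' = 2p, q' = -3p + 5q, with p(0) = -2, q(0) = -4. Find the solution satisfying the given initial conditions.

p(t) = -2e^(2t), q(t) = -2e^(5t) - 2e^(2t)

Coefficient matrix A = [[2, 0], [-3, 5]].
Characteristic polynomial det(A - λI) = λ^2 - 7λ + 10 = 0.
Eigenvalues λ = 2, 5.
For λ=2: (A-λI) row 2 is [-3, 3], so an eigenvector is (-1, -1).
For λ=5: (A-λI) row 1 is [-3, 0], so an eigenvector is (0, 1).
General solution: K_1e^(2t)(-1,-1) + K_2e^(5t)(0,1).
Applying p(0)=-2, q(0)=-4 gives K_1=2, K_2=-2.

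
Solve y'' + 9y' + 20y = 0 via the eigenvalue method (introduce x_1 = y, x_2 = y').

Let x_1 = y, x_2 = y'. Then x_1' = x_2 and x_2' = -20x_1 - 9x_2.
A = [[0,1],[-20,-9]]; det(A-λI) = λ^2 + 9λ + 20.
Eigenvalues λ = -5, -4 with eigenvectors (1,-5), (1,-4).

y(t) = K_1e^(-5t) + K_2e^(-4t)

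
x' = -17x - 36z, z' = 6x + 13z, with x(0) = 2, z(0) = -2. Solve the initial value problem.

x(t) = 8e^(t) - 6e^(-5t), z(t) = -4e^(t) + 2e^(-5t)

Coefficient matrix A = [[-17, -36], [6, 13]].
Characteristic polynomial det(A - λI) = λ^2 + 4λ - 5 = 0.
Eigenvalues λ = -5, 1.
For λ=-5: (A-λI) row 1 is [-12, -36], so an eigenvector is (-3, 1).
For λ=1: (A-λI) row 1 is [-18, -36], so an eigenvector is (2, -1).
General solution: c_1e^(-5t)(-3,1) + c_2e^(t)(2,-1).
Applying x(0)=2, z(0)=-2 gives c_1=2, c_2=4.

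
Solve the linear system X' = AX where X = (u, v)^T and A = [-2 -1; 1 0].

u(t) = -c_1e^(-t) - c_2te^(-t) - c_2e^(-t), v(t) = c_1e^(-t) + c_2te^(-t) + 2c_2e^(-t)

Coefficient matrix A = [[-2, -1], [1, 0]].
Characteristic polynomial det(A - λI) = λ^2 + 2λ + 1 = 0.
Single eigenvalue λ = -1 with algebraic multiplicity 2.
Eigenvector v = (-1,1); generalized eigenvector w with (A-λI)w=v is (-1,2).
General solution: e^(-t)[c_1·v + c_2·(t·v + w)].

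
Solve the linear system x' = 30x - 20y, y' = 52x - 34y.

Coefficient matrix A = [[30, -20], [52, -34]].
Characteristic polynomial det(A - λI) = λ^2 + 4λ + 20 = 0.
Eigenvalues λ = -2 ± 4i (complex conjugate pair).
For λ=-2+4i: an eigenvector is (1,2) - i(-2,-3) = (1 + 2i, 2 + 3i).
A real fundamental pair from Re and Im of e^((-2+4i)t)v: X_1 = e^(-2t)(cos(4t)·(1,2) + sin(4t)·(-2,-3)), X_2 = e^(-2t)(sin(4t)·(1,2) - cos(4t)·(-2,-3)).
General solution: K_1X_1 + K_2X_2.

x(t) = -2K_1e^(-2t)sin(4t) + K_1e^(-2t)cos(4t) + K_2e^(-2t)sin(4t) + 2K_2e^(-2t)cos(4t), y(t) = -3K_1e^(-2t)sin(4t) + 2K_1e^(-2t)cos(4t) + 2K_2e^(-2t)sin(4t) + 3K_2e^(-2t)cos(4t)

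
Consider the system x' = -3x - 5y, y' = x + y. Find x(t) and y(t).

Coefficient matrix A = [[-3, -5], [1, 1]].
Characteristic polynomial det(A - λI) = λ^2 + 2λ + 2 = 0.
Eigenvalues λ = -1 ± i (complex conjugate pair).
For λ=-1+i: an eigenvector is (-2,1) - i(-1,0) = (-2 + i, 1).
A real fundamental pair from Re and Im of e^((-1+i)t)v: X_1 = e^(-t)(cos(t)·(-2,1) + sin(t)·(-1,0)), X_2 = e^(-t)(sin(t)·(-2,1) - cos(t)·(-1,0)).
General solution: c_1X_1 + c_2X_2.

x(t) = -c_1e^(-t)sin(t) - 2c_1e^(-t)cos(t) - 2c_2e^(-t)sin(t) + c_2e^(-t)cos(t), y(t) = c_1e^(-t)cos(t) + c_2e^(-t)sin(t)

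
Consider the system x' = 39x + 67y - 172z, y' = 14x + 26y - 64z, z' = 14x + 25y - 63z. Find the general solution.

Coefficient matrix A = [[39, 67, -172], [14, 26, -64], [14, 25, -63]].
det(A - λI) = 0 gives eigenvalues λ = -3, 4, 1.
For λ=-3: eigenvector (-5,-2,-2).
For λ=4: eigenvector (-3,-1,-1).
For λ=1: eigenvector (1,2,1).
General solution: K_1e^(-3t)(-5,-2,-2) + K_2e^(4t)(-3,-1,-1) + K_3e^(t)(1,2,1).

x(t) = -5K_1e^(-3t) - 3K_2e^(4t) + K_3e^(t), y(t) = -2K_1e^(-3t) - K_2e^(4t) + 2K_3e^(t), z(t) = -2K_1e^(-3t) - K_2e^(4t) + K_3e^(t)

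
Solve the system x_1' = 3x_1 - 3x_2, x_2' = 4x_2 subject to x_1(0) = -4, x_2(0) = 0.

x_1(t) = -4e^(3t), x_2(t) = 0

Coefficient matrix A = [[3, -3], [0, 4]].
Characteristic polynomial det(A - λI) = λ^2 - 7λ + 12 = 0.
Eigenvalues λ = 4, 3.
For λ=4: (A-λI) row 1 is [-1, -3], so an eigenvector is (3, -1).
For λ=3: (A-λI) row 1 is [0, -3], so an eigenvector is (-1, 0).
General solution: c_1e^(4t)(3,-1) + c_2e^(3t)(-1,0).
Applying x_1(0)=-4, x_2(0)=0 gives c_1=0, c_2=4.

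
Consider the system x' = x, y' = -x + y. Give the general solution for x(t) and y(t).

x(t) = -c_2e^(t), y(t) = c_1e^(t) + c_2te^(t) - 2c_2e^(t)

Coefficient matrix A = [[1, 0], [-1, 1]].
Characteristic polynomial det(A - λI) = λ^2 - 2λ + 1 = 0.
Single eigenvalue λ = 1 with algebraic multiplicity 2.
Eigenvector v = (0,1); generalized eigenvector w with (A-λI)w=v is (-1,-2).
General solution: e^(t)[c_1·v + c_2·(t·v + w)].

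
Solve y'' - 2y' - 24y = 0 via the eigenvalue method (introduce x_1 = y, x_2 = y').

Let x_1 = y, x_2 = y'. Then x_1' = x_2 and x_2' = 24x_1 + 2x_2.
A = [[0,1],[24,2]]; det(A-λI) = λ^2 - 2λ - 24.
Eigenvalues λ = -4, 6 with eigenvectors (1,-4), (1,6).

y(t) = K_1e^(-4t) + K_2e^(6t)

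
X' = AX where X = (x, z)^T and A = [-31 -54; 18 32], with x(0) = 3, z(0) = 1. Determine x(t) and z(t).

x(t) = -15e^(5t) + 18e^(-4t), z(t) = 10e^(5t) - 9e^(-4t)

Coefficient matrix A = [[-31, -54], [18, 32]].
Characteristic polynomial det(A - λI) = λ^2 - λ - 20 = 0.
Eigenvalues λ = -4, 5.
For λ=-4: (A-λI) row 1 is [-27, -54], so an eigenvector is (2, -1).
For λ=5: (A-λI) row 1 is [-36, -54], so an eigenvector is (3, -2).
General solution: c_1e^(-4t)(2,-1) + c_2e^(5t)(3,-2).
Applying x(0)=3, z(0)=1 gives c_1=9, c_2=-5.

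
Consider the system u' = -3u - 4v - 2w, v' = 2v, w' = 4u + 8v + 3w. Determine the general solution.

Coefficient matrix A = [[-3, -4, -2], [0, 2, 0], [4, 8, 3]].
det(A - λI) = 0 gives eigenvalues λ = -1, 2, 1.
For λ=-1: eigenvector (1,0,-1).
For λ=2: eigenvector (-4,1,8).
For λ=1: eigenvector (1,0,-2).
General solution: C_1e^(-t)(1,0,-1) + C_2e^(2t)(-4,1,8) + C_3e^(t)(1,0,-2).

u(t) = C_1e^(-t) - 4C_2e^(2t) + C_3e^(t), v(t) = C_2e^(2t), w(t) = -C_1e^(-t) + 8C_2e^(2t) - 2C_3e^(t)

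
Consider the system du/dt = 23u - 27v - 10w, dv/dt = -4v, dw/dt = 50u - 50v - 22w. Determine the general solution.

Coefficient matrix A = [[23, -27, -10], [0, -4, 0], [50, -50, -22]].
det(A - λI) = 0 gives eigenvalues λ = 3, -2, -4.
For λ=3: eigenvector (1,0,2).
For λ=-2: eigenvector (2,0,5).
For λ=-4: eigenvector (1,1,0).
General solution: c_1e^(3t)(1,0,2) + c_2e^(-2t)(2,0,5) + c_3e^(-4t)(1,1,0).

u(t) = c_1e^(3t) + 2c_2e^(-2t) + c_3e^(-4t), v(t) = c_3e^(-4t), w(t) = 2c_1e^(3t) + 5c_2e^(-2t)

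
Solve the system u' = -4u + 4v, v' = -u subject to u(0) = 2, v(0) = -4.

u(t) = -20te^(-2t) + 2e^(-2t), v(t) = -10te^(-2t) - 4e^(-2t)

Coefficient matrix A = [[-4, 4], [-1, 0]].
Characteristic polynomial det(A - λI) = λ^2 + 4λ + 4 = 0.
Single eigenvalue λ = -2 with algebraic multiplicity 2.
Eigenvector v = (2,1); generalized eigenvector w with (A-λI)w=v is (-3,-1).
General solution: e^(-2t)[C_1·v + C_2·(t·v + w)].
Applying u(0)=2, v(0)=-4 gives C_1=-14, C_2=-10.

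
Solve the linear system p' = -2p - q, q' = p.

p(t) = -K_1e^(-t) - K_2te^(-t) - K_2e^(-t), q(t) = K_1e^(-t) + K_2te^(-t) + 2K_2e^(-t)

Coefficient matrix A = [[-2, -1], [1, 0]].
Characteristic polynomial det(A - λI) = λ^2 + 2λ + 1 = 0.
Single eigenvalue λ = -1 with algebraic multiplicity 2.
Eigenvector v = (-1,1); generalized eigenvector w with (A-λI)w=v is (-1,2).
General solution: e^(-t)[K_1·v + K_2·(t·v + w)].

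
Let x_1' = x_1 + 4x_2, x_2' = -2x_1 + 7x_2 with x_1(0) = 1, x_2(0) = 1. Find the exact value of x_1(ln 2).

A = [[1,4],[-2,7]]; eigenvalues λ = 5, 3.
Eigenvectors: (1,1) for λ=5, (2,1) for λ=3.
From the initial condition, c_1 = 1, c_2 = 0.
x_1(ln 2) = (1)(2^5)(1) + (0)(2^3)(2) = 32.

32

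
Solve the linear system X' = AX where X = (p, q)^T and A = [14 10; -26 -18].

Coefficient matrix A = [[14, 10], [-26, -18]].
Characteristic polynomial det(A - λI) = λ^2 + 4λ + 8 = 0.
Eigenvalues λ = -2 ± 2i (complex conjugate pair).
For λ=-2+2i: an eigenvector is (2,-3) - i(1,-2) = (2 - i, -3 + 2i).
A real fundamental pair from Re and Im of e^((-2+2i)t)v: X_1 = e^(-2t)(cos(2t)·(2,-3) + sin(2t)·(1,-2)), X_2 = e^(-2t)(sin(2t)·(2,-3) - cos(2t)·(1,-2)).
General solution: c_1X_1 + c_2X_2.

p(t) = c_1e^(-2t)sin(2t) + 2c_1e^(-2t)cos(2t) + 2c_2e^(-2t)sin(2t) - c_2e^(-2t)cos(2t), q(t) = -2c_1e^(-2t)sin(2t) - 3c_1e^(-2t)cos(2t) - 3c_2e^(-2t)sin(2t) + 2c_2e^(-2t)cos(2t)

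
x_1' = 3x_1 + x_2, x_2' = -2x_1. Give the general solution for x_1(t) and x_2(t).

Coefficient matrix A = [[3, 1], [-2, 0]].
Characteristic polynomial det(A - λI) = λ^2 - 3λ + 2 = 0.
Eigenvalues λ = 2, 1.
For λ=2: (A-λI) row 1 is [1, 1], so an eigenvector is (1, -1).
For λ=1: (A-λI) row 1 is [2, 1], so an eigenvector is (1, -2).
General solution: K_1e^(2t)(1,-1) + K_2e^(t)(1,-2).

x_1(t) = K_1e^(2t) + K_2e^(t), x_2(t) = -K_1e^(2t) - 2K_2e^(t)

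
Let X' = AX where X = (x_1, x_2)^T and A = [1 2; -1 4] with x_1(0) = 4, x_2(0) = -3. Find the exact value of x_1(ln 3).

A = [[1,2],[-1,4]]; eigenvalues λ = 3, 2.
Eigenvectors: (1,1) for λ=3, (-2,-1) for λ=2.
From the initial condition, c_1 = -10, c_2 = -7.
x_1(ln 3) = (-10)(3^3)(1) + (-7)(3^2)(-2) = -144.

-144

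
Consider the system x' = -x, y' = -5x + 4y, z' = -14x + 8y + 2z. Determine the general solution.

Coefficient matrix A = [[-1, 0, 0], [-5, 4, 0], [-14, 8, 2]].
det(A - λI) = 0 gives eigenvalues λ = 2, -1, 4.
For λ=2: eigenvector (0,0,1).
For λ=-1: eigenvector (1,1,2).
For λ=4: eigenvector (0,-1,-4).
General solution: K_1e^(2t)(0,0,1) + K_2e^(-t)(1,1,2) + K_3e^(4t)(0,-1,-4).

x(t) = K_2e^(-t), y(t) = K_2e^(-t) - K_3e^(4t), z(t) = K_1e^(2t) + 2K_2e^(-t) - 4K_3e^(4t)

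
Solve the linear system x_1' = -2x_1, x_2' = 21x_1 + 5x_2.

x_1(t) = -C_2e^(-2t), x_2(t) = C_1e^(5t) + 3C_2e^(-2t)

Coefficient matrix A = [[-2, 0], [21, 5]].
Characteristic polynomial det(A - λI) = λ^2 - 3λ - 10 = 0.
Eigenvalues λ = 5, -2.
For λ=5: (A-λI) row 1 is [-7, 0], so an eigenvector is (0, 1).
For λ=-2: (A-λI) row 2 is [21, 7], so an eigenvector is (-1, 3).
General solution: C_1e^(5t)(0,1) + C_2e^(-2t)(-1,3).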